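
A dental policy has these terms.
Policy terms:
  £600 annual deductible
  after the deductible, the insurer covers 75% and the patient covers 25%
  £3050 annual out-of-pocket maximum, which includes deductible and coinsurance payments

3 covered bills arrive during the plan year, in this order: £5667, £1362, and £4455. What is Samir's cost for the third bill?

Bill 1, £5667: £600 to deductible, leaving £5067; 25% of £5067 = £1266.75. Patient pays £1866.75; OOP now £1866.75.
Bill 2, £1362: deductible already satisfied, so patient's share is 25% × £1362 = £340.50. Patient pays £340.50; OOP now £2207.25.
Bill 3, £4455: deductible already satisfied, so patient's share is 25% × £4455 = £1113.75. Adding that to £2207.25 gives £3321, past the £3050 cap; patient pays only £3050 − £2207.25 = £842.75.

£842.75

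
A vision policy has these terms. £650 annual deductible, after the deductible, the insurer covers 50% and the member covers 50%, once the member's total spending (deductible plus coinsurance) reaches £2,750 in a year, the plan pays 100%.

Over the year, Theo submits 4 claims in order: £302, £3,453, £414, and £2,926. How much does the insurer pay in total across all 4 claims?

£4,345

Bill 1, £302: entire amount goes to the deductible. Member pays £302; OOP now £302. Plan pays £302 − £302 = £0.
Bill 2, £3,453: deductible takes £348, £3,105 remains; coinsurance £3,105 × 50% = £1,552.50. Member owes £1,900.50 (running OOP £2,202.50). Insurer: £3,453 − £1,900.50 = £1,552.50.
Bill 3, £414: 50% coinsurance on £414 = £207. Cost to member: £207. OOP to date £2,409.50. Insurer: £414 − £207 = £207.
Bill 4, £2,926: 50% coinsurance on £2,926 = £1,463. That would push OOP to £3,872.50, over the £2,750 cap, so member pays £2,750 − £2,409.50 = £340.50. Insurer: £2,926 − £340.50 = £2,585.50.
Insurer total: £0 + £1,552.50 + £207 + £2,585.50 = £4,345.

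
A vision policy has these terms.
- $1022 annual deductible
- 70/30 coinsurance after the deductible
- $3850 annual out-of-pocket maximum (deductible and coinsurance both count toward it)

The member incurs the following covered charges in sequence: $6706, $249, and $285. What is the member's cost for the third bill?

$85.50

Bill 1, $6706: deductible takes $1022, $5684 remains; 30% of $5684 = $1705.20. Cost to member: $2727.20. OOP to date $2727.20.
Bill 2, $249: 30% coinsurance on $249 = $74.70. Member pays $74.70; OOP now $2801.90.
Bill 3, $285: deductible met; 30% of $285 = $85.50. Member owes $85.50 (running OOP $2887.40).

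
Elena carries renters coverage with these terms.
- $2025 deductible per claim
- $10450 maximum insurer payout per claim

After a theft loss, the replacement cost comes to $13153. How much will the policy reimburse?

$10450

After the deductible, $13153 − $2025 = $11128 remains.
The $10450 per-incident cap binds; insurer pays $10450.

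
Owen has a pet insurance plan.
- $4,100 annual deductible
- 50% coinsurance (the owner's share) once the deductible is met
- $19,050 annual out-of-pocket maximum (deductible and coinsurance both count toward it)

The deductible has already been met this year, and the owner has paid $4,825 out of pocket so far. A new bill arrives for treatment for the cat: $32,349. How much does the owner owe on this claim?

$14,225

With the deductible met, the entire $32,349 is subject to coinsurance.
50% of $32,349 = $16,174.50 falls to the owner.
Year-to-date out-of-pocket would reach $4,825 + $16,174.50 = $20,999.50, above the $19,050 maximum, so the owner pays only $19,050 − $4,825 = $14,225.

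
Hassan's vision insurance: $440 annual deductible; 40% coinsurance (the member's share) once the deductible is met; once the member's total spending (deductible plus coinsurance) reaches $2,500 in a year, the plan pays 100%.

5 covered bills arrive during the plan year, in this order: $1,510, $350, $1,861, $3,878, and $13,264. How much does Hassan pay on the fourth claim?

#1 ($1,510): deductible takes $440, $1,070 remains; 40% of $1,070 = $428. Cost to member: $868. OOP to date $868.
#2 ($350): deductible met; 40% of $350 = $140. Member owes $140 (running OOP $1,008).
#3 ($1,861): 40% coinsurance on $1,861 = $744.40. Cost to member: $744.40. OOP to date $1,752.40.
#4 ($3,878): deductible already satisfied, so member's share is 40% × $3,878 = $1,551.20. Adding that to $1,752.40 gives $3,303.60, past the $2,500 cap; member pays only $2,500 − $1,752.40 = $747.60.

$747.60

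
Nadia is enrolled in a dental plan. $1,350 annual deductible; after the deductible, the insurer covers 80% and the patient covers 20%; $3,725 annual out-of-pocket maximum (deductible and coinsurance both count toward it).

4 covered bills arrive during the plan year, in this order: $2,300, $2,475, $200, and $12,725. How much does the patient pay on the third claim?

Bill 1, $2,300: $1,350 to deductible, leaving $950; coinsurance $950 × 20% = $190. Cost to patient: $1,540. OOP to date $1,540.
Bill 2, $2,475: 20% coinsurance on $2,475 = $495. Patient pays $495; OOP now $2,035.
Bill 3, $200: deductible already satisfied, so patient's share is 20% × $200 = $40. Cost to patient: $40. OOP to date $2,075.

$40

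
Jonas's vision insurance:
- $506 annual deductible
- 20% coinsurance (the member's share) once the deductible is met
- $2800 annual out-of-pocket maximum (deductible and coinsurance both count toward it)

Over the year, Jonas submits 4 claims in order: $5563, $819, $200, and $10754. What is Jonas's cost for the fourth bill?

Bill 1, $5563: deductible takes $506, $5057 remains; member's 20% is $1011.40. Member pays $1517.40; OOP now $1517.40.
Bill 2, $819: deductible already satisfied, so member's share is 20% × $819 = $163.80. Member pays $163.80; OOP now $1681.20.
Bill 3, $200: deductible met; 20% of $200 = $40. Cost to member: $40. OOP to date $1721.20.
Bill 4, $10754: 20% coinsurance on $10754 = $2150.80. OOP would hit $3872 > $2800, so the cap limits the member to $2800 − $1721.20 = $1078.80.

$1078.80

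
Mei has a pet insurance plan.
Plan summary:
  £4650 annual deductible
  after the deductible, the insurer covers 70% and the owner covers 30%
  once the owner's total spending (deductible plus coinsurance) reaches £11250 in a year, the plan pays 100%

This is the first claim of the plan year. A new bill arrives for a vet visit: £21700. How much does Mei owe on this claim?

The full £4650 deductible is still open; £4650 of this bill applies to it.
The remaining £17050 (= £21700 − £4650) moves to coinsurance.
30% of £17050 = £5115 falls to the owner.
Owner responsibility before any cap: £4650 + £5115 = £9765.
Year-to-date out-of-pocket becomes £0 + £9765 = £9765, still under the £11250 maximum, so no cap applies.

£9765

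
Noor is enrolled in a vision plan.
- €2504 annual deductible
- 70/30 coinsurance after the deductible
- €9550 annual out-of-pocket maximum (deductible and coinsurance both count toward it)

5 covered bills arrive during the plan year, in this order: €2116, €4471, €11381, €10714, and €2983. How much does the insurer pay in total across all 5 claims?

€22115

#1 (€2116): fully absorbed by the deductible. Cost to member: €2116. OOP to date €2116. Insurer: €2116 − €2116 = €0.
#2 (€4471): €388 to deductible, leaving €4083; member's 30% is €1224.90. Member owes €1612.90 (running OOP €3728.90). Plan pays €4471 − €1612.90 = €2858.10.
#3 (€11381): 30% coinsurance on €11381 = €3414.30. Member pays €3414.30; OOP now €7143.20. Plan pays €11381 − €3414.30 = €7966.70.
#4 (€10714): deductible already satisfied, so member's share is 30% × €10714 = €3214.20. OOP would hit €10357.40 > €9550, so the cap limits the member to €9550 − €7143.20 = €2406.80. Plan pays €10714 − €2406.80 = €8307.20.
#5 (€2983): deductible already satisfied, so member's share is 30% × €2983 = €894.90. OOP would hit €10444.90 > €9550, so the cap limits the member to €9550 − €9550 = €0. Plan pays €2983 − €0 = €2983.
Insurer total = bills − member's total = €31665 − €9550 = €22115.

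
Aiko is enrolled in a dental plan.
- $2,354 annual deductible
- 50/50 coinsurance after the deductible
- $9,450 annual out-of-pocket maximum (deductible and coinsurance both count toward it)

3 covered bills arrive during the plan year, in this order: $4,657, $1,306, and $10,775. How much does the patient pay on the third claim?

$5,291.50

Claim 1 ($4,657): deductible takes $2,354, $2,303 remains; patient's 50% is $1,151.50. Cost to patient: $3,505.50. OOP to date $3,505.50.
Claim 2 ($1,306): deductible already satisfied, so patient's share is 50% × $1,306 = $653. Patient pays $653; OOP now $4,158.50.
Claim 3 ($10,775): 50% coinsurance on $10,775 = $5,387.50. Adding that to $4,158.50 gives $9,546, past the $9,450 cap; patient pays only $9,450 − $4,158.50 = $5,291.50.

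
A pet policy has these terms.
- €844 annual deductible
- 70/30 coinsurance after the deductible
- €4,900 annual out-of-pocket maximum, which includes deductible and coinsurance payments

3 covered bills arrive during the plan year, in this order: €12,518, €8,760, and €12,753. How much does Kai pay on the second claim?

Bill 1, €12,518: deductible takes €844, €11,674 remains; 30% of €11,674 = €3,502.20. Owner owes €4,346.20 (running OOP €4,346.20).
Bill 2, €8,760: deductible met; 30% of €8,760 = €2,628. OOP would hit €6,974.20 > €4,900, so the cap limits the owner to €4,900 − €4,346.20 = €553.80.

€553.80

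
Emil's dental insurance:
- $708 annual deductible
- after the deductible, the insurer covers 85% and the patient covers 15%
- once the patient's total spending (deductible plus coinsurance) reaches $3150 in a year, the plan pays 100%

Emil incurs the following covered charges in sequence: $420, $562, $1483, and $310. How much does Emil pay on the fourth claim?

$46.50

#1 ($420): all of it applies to the deductible. Patient pays $420; OOP now $420.
#2 ($562): $288 finishes the deductible; $274 goes to coinsurance; 15% of $274 = $41.10. Patient pays $329.10; OOP now $749.10.
#3 ($1483): deductible met; 15% of $1483 = $222.45. Patient owes $222.45 (running OOP $971.55).
#4 ($310): deductible already satisfied, so patient's share is 15% × $310 = $46.50. Patient pays $46.50; OOP now $1018.05.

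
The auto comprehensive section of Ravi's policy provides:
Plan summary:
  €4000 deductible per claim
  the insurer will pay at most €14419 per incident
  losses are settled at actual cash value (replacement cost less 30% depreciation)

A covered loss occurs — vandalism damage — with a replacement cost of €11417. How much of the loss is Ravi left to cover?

€7425.10

Actual cash value after 30% depreciation: €11417 × 70% = €7991.90.
Subtract the deductible: €7991.90 − €4000 = €3991.90.
€3991.90 ≤ €14419, so the limit doesn't bind; insurer pays €3991.90.
Out of pocket: €11417 − €3991.90 = €7425.10.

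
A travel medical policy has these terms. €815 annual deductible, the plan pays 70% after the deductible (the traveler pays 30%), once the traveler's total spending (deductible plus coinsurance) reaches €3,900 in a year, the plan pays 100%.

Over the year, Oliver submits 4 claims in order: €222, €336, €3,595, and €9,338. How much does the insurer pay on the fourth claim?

#1 (€222): fully absorbed by the deductible. Traveler pays €222; OOP now €222. Insurer: €222 − €222 = €0.
#2 (€336): fully absorbed by the deductible. Traveler owes €336 (running OOP €558). Insurer: €336 − €336 = €0.
#3 (€3,595): €257 finishes the deductible; €3,338 goes to coinsurance; traveler's 30% is €1,001.40. Cost to traveler: €1,258.40. OOP to date €1,816.40. Plan pays €3,595 − €1,258.40 = €2,336.60.
#4 (€9,338): deductible already satisfied, so traveler's share is 30% × €9,338 = €2,801.40. OOP would hit €4,617.80 > €3,900, so the cap limits the traveler to €3,900 − €1,816.40 = €2,083.60. Plan pays €9,338 − €2,083.60 = €7,254.40.

€7,254.40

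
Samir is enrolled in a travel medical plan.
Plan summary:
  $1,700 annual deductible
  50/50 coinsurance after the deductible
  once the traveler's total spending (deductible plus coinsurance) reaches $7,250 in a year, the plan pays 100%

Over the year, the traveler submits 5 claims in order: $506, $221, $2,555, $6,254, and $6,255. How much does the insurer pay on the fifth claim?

Claim 1 — $506: fully absorbed by the deductible. Cost to traveler: $506. OOP to date $506. Insurer: $506 − $506 = $0.
Claim 2 — $221: entire amount goes to the deductible. Traveler owes $221 (running OOP $727). Insurer: $221 − $221 = $0.
Claim 3 — $2,555: $973 finishes the deductible; $1,582 goes to coinsurance; traveler's 50% is $791. Traveler pays $1,764; OOP now $2,491. Plan pays $2,555 − $1,764 = $791.
Claim 4 — $6,254: 50% coinsurance on $6,254 = $3,127. Traveler owes $3,127 (running OOP $5,618). Plan pays $6,254 − $3,127 = $3,127.
Claim 5 — $6,255: deductible already satisfied, so traveler's share is 50% × $6,255 = $3,127.50. That would push OOP to $8,745.50, over the $7,250 cap, so traveler pays $7,250 − $5,618 = $1,632. Insurer: $6,255 − $1,632 = $4,623.

$4,623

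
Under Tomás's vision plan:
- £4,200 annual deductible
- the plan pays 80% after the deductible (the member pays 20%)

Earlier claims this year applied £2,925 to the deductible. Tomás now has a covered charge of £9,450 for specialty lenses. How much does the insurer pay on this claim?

£2,925 of the £4,200 deductible is already met, leaving £1,275.
The remaining £8,175 (= £9,450 − £1,275) moves to coinsurance.
20% of £8,175 = £1,635 falls to the member.
So the member owes £1,275 + £1,635 = £2,910.
The plan picks up £9,450 − £2,910 = £6,540.

£6,540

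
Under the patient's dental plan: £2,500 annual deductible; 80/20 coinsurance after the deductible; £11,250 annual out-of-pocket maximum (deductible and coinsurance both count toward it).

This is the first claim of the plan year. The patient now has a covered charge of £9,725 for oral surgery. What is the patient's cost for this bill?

Nothing has been paid toward the £2,500 deductible, so the first £2,500 of this charge is applied there.
That leaves £9,725 − £2,500 = £7,225 for coinsurance.
Patient's 20% share of £7,225 is £1,445.
Patient responsibility before any cap: £2,500 + £1,445 = £3,945.
Cumulative spending £0 + £3,945 = £3,945 stays under the £11,250 maximum.

£3,945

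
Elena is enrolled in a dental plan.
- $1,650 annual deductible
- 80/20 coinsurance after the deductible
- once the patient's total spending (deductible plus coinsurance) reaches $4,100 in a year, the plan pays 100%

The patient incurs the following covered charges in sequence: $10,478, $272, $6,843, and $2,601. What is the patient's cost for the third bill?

$630

Claim 1 ($10,478): $1,650 to deductible, leaving $8,828; coinsurance $8,828 × 20% = $1,765.60. Patient owes $3,415.60 (running OOP $3,415.60).
Claim 2 ($272): 20% coinsurance on $272 = $54.40. Patient owes $54.40 (running OOP $3,470).
Claim 3 ($6,843): deductible met; 20% of $6,843 = $1,368.60. That would push OOP to $4,838.60, over the $4,100 cap, so patient pays $4,100 − $3,470 = $630.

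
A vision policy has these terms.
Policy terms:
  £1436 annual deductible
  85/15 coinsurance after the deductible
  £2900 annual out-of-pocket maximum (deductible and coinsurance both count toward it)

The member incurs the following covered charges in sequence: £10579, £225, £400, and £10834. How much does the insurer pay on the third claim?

£341.20

#1 (£10579): £1436 finishes the deductible; £9143 goes to coinsurance; member's 15% is £1371.45. Member pays £2807.45; OOP now £2807.45. Plan pays £10579 − £2807.45 = £7771.55.
#2 (£225): 15% coinsurance on £225 = £33.75. Cost to member: £33.75. OOP to date £2841.20. Plan pays £225 − £33.75 = £191.25.
#3 (£400): deductible already satisfied, so member's share is 15% × £400 = £60. OOP would hit £2901.20 > £2900, so the cap limits the member to £2900 − £2841.20 = £58.80. Plan pays £400 − £58.80 = £341.20.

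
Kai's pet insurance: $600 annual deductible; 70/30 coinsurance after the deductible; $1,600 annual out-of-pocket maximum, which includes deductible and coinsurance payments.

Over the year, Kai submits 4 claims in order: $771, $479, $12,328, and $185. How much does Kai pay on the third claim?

#1 ($771): $600 to deductible, leaving $171; coinsurance $171 × 30% = $51.30. Owner pays $651.30; OOP now $651.30.
#2 ($479): deductible already satisfied, so owner's share is 30% × $479 = $143.70. Owner pays $143.70; OOP now $795.
#3 ($12,328): deductible met; 30% of $12,328 = $3,698.40. That would push OOP to $4,493.40, over the $1,600 cap, so owner pays $1,600 − $795 = $805.

$805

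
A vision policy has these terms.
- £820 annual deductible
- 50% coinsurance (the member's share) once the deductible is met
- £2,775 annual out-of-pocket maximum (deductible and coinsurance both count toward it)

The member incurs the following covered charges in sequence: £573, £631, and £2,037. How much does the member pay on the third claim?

£1,018.50

Claim 1 (£573): all of it applies to the deductible. Member pays £573; OOP now £573.
Claim 2 (£631): deductible takes £247, £384 remains; member's 50% is £192. Member pays £439; OOP now £1,012.
Claim 3 (£2,037): deductible already satisfied, so member's share is 50% × £2,037 = £1,018.50. Cost to member: £1,018.50. OOP to date £2,030.50.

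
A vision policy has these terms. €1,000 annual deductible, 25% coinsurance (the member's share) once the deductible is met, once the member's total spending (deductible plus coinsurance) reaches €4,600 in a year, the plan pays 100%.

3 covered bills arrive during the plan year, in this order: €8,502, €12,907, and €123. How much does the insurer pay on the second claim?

Claim 1 — €8,502: €1,000 finishes the deductible; €7,502 goes to coinsurance; coinsurance €7,502 × 25% = €1,875.50. Member owes €2,875.50 (running OOP €2,875.50). Plan pays €8,502 − €2,875.50 = €5,626.50.
Claim 2 — €12,907: deductible already satisfied, so member's share is 25% × €12,907 = €3,226.75. OOP would hit €6,102.25 > €4,600, so the cap limits the member to €4,600 − €2,875.50 = €1,724.50. Plan pays €12,907 − €1,724.50 = €11,182.50.

€11,182.50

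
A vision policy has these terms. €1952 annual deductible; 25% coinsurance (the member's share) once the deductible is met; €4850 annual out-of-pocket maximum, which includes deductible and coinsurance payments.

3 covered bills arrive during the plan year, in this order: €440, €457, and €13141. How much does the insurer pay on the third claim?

Bill 1, €440: fully absorbed by the deductible. Cost to member: €440. OOP to date €440. Plan pays €440 − €440 = €0.
Bill 2, €457: entire amount goes to the deductible. Cost to member: €457. OOP to date €897. Insurer: €457 − €457 = €0.
Bill 3, €13141: €1055 finishes the deductible; €12086 goes to coinsurance; coinsurance €12086 × 25% = €3021.50. Deductible plus coinsurance: €1055 + €3021.50 = €4076.50. OOP would hit €4973.50 > €4850, so the cap limits the member to €4850 − €897 = €3953. Plan pays €13141 − €3953 = €9188.

€9188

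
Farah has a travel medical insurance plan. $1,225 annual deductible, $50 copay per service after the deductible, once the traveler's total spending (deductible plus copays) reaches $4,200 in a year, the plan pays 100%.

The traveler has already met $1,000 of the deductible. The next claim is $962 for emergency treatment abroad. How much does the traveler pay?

Deductible still to meet: $1,225 − $1,000 = $225.
That leaves $962 − $225 = $737 for the copay.
Copay on this service: $50.
So the traveler owes $225 + $50 = $275 before any cap.
Total out-of-pocket so far would be $1,000 + $275 = $1,275, below the $4,200 cap — no reduction.

$275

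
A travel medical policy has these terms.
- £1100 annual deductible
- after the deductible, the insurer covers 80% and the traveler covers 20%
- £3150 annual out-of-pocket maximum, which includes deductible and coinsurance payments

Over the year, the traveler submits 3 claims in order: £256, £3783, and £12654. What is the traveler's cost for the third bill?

Claim 1 — £256: all of it applies to the deductible. Cost to traveler: £256. OOP to date £256.
Claim 2 — £3783: deductible takes £844, £2939 remains; 20% of £2939 = £587.80. Cost to traveler: £1431.80. OOP to date £1687.80.
Claim 3 — £12654: 20% coinsurance on £12654 = £2530.80. Adding that to £1687.80 gives £4218.60, past the £3150 cap; traveler pays only £3150 − £1687.80 = £1462.20.

£1462.20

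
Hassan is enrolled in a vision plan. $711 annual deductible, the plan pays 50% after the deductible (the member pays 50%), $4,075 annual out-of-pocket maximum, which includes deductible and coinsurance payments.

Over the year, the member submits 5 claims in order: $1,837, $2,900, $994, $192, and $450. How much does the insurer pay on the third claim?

Claim 1 ($1,837): $711 finishes the deductible; $1,126 goes to coinsurance; coinsurance $1,126 × 50% = $563. Cost to member: $1,274. OOP to date $1,274. Plan pays $1,837 − $1,274 = $563.
Claim 2 ($2,900): 50% coinsurance on $2,900 = $1,450. Member pays $1,450; OOP now $2,724. Insurer: $2,900 − $1,450 = $1,450.
Claim 3 ($994): 50% coinsurance on $994 = $497. Member owes $497 (running OOP $3,221). Insurer: $994 − $497 = $497.

$497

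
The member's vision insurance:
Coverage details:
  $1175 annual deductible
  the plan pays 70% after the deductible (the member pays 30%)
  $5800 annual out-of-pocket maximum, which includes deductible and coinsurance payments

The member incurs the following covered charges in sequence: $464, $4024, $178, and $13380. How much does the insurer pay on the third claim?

Claim 1 — $464: all of it applies to the deductible. Member pays $464; OOP now $464. Plan pays $464 − $464 = $0.
Claim 2 — $4024: $711 to deductible, leaving $3313; 30% of $3313 = $993.90. Cost to member: $1704.90. OOP to date $2168.90. Plan pays $4024 − $1704.90 = $2319.10.
Claim 3 — $178: deductible met; 30% of $178 = $53.40. Member owes $53.40 (running OOP $2222.30). Insurer: $178 − $53.40 = $124.60.

$124.60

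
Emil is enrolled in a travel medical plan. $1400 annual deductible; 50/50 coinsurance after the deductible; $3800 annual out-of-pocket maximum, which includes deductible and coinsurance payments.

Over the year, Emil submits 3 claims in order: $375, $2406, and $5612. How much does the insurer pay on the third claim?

#1 ($375): entire amount goes to the deductible. Cost to traveler: $375. OOP to date $375. Insurer: $375 − $375 = $0.
#2 ($2406): $1025 to deductible, leaving $1381; 50% of $1381 = $690.50. Traveler owes $1715.50 (running OOP $2090.50). Insurer: $2406 − $1715.50 = $690.50.
#3 ($5612): deductible already satisfied, so traveler's share is 50% × $5612 = $2806. Adding that to $2090.50 gives $4896.50, past the $3800 cap; traveler pays only $3800 − $2090.50 = $1709.50. Insurer: $5612 − $1709.50 = $3902.50.

$3902.50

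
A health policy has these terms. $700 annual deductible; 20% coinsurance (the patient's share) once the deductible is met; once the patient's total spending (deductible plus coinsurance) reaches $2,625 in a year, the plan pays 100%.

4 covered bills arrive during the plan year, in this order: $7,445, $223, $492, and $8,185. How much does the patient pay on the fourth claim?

$433

Claim 1 ($7,445): $700 finishes the deductible; $6,745 goes to coinsurance; 20% of $6,745 = $1,349. Patient pays $2,049; OOP now $2,049.
Claim 2 ($223): 20% coinsurance on $223 = $44.60. Patient pays $44.60; OOP now $2,093.60.
Claim 3 ($492): deductible already satisfied, so patient's share is 20% × $492 = $98.40. Patient owes $98.40 (running OOP $2,192).
Claim 4 ($8,185): 20% coinsurance on $8,185 = $1,637. OOP would hit $3,829 > $2,625, so the cap limits the patient to $2,625 − $2,192 = $433.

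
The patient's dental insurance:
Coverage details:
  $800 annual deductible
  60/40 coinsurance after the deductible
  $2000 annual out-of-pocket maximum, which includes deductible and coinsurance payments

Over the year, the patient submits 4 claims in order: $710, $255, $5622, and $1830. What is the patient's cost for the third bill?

Bill 1, $710: all of it applies to the deductible. Patient pays $710; OOP now $710.
Bill 2, $255: $90 to deductible, leaving $165; patient's 40% is $66. Patient pays $156; OOP now $866.
Bill 3, $5622: 40% coinsurance on $5622 = $2248.80. That would push OOP to $3114.80, over the $2000 cap, so patient pays $2000 − $866 = $1134.

$1134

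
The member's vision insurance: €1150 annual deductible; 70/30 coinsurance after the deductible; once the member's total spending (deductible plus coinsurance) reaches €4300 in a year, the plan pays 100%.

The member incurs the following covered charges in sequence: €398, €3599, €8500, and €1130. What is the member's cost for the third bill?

€2295.90

Claim 1 (€398): fully absorbed by the deductible. Member owes €398 (running OOP €398).
Claim 2 (€3599): €752 finishes the deductible; €2847 goes to coinsurance; 30% of €2847 = €854.10. Cost to member: €1606.10. OOP to date €2004.10.
Claim 3 (€8500): 30% coinsurance on €8500 = €2550. OOP would hit €4554.10 > €4300, so the cap limits the member to €4300 − €2004.10 = €2295.90.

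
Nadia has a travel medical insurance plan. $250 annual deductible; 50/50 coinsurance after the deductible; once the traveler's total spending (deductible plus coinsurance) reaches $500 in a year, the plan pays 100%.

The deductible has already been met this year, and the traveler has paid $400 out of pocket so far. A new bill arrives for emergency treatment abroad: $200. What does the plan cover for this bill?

With the deductible met, the entire $200 is subject to coinsurance.
Coinsurance: $200 × 50% = $100.
Cumulative spending $400 + $100 = $500 stays under the $500 maximum.
The insurer covers the remainder: $200 − $100 = $100.

$100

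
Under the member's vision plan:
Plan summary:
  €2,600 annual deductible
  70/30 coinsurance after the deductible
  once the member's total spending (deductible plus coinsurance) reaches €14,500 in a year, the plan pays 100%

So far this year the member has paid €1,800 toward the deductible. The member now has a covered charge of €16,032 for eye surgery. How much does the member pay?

€5,369.60

Deductible still to meet: €2,600 − €1,800 = €800.
The remaining €15,232 (= €16,032 − €800) moves to coinsurance.
Member's 30% share of €15,232 is €4,569.60.
Member responsibility before any cap: €800 + €4,569.60 = €5,369.60.
Total out-of-pocket so far would be €1,800 + €5,369.60 = €7,169.60, below the €14,500 cap — no reduction.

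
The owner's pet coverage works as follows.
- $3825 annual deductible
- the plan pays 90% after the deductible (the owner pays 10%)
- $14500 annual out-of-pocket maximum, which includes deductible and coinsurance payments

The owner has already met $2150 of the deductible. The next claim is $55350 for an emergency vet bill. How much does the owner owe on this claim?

$7042.50

Deductible still to meet: $3825 − $2150 = $1675.
The remaining $53675 (= $55350 − $1675) moves to coinsurance.
10% of $53675 = $5367.50 falls to the owner.
Owner responsibility before any cap: $1675 + $5367.50 = $7042.50.
Cumulative spending $2150 + $7042.50 = $9192.50 stays under the $14500 maximum.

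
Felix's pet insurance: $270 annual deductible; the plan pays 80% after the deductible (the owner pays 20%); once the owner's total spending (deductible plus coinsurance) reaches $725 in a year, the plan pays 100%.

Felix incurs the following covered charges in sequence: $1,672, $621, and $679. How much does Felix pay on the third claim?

Bill 1, $1,672: $270 to deductible, leaving $1,402; 20% of $1,402 = $280.40. Owner pays $550.40; OOP now $550.40.
Bill 2, $621: 20% coinsurance on $621 = $124.20. Owner owes $124.20 (running OOP $674.60).
Bill 3, $679: deductible met; 20% of $679 = $135.80. That would push OOP to $810.40, over the $725 cap, so owner pays $725 − $674.60 = $50.40.

$50.40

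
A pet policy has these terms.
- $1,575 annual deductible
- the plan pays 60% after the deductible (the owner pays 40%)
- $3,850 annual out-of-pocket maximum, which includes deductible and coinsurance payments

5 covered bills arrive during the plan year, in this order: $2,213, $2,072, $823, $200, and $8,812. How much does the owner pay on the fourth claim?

$80

#1 ($2,213): $1,575 to deductible, leaving $638; 40% of $638 = $255.20. Cost to owner: $1,830.20. OOP to date $1,830.20.
#2 ($2,072): deductible already satisfied, so owner's share is 40% × $2,072 = $828.80. Owner pays $828.80; OOP now $2,659.
#3 ($823): 40% coinsurance on $823 = $329.20. Owner owes $329.20 (running OOP $2,988.20).
#4 ($200): 40% coinsurance on $200 = $80. Owner owes $80 (running OOP $3,068.20).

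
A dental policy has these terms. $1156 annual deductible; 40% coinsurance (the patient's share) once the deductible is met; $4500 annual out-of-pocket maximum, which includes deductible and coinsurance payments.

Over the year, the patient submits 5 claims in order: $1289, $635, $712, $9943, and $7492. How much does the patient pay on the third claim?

$284.80

Bill 1, $1289: $1156 finishes the deductible; $133 goes to coinsurance; coinsurance $133 × 40% = $53.20. Cost to patient: $1209.20. OOP to date $1209.20.
Bill 2, $635: deductible already satisfied, so patient's share is 40% × $635 = $254. Patient pays $254; OOP now $1463.20.
Bill 3, $712: 40% coinsurance on $712 = $284.80. Cost to patient: $284.80. OOP to date $1748.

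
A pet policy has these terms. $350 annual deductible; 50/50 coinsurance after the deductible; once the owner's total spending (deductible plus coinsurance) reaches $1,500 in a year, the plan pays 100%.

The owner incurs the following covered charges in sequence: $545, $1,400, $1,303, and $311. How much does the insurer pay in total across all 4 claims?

$2,059

#1 ($545): deductible takes $350, $195 remains; coinsurance $195 × 50% = $97.50. Cost to owner: $447.50. OOP to date $447.50. Insurer: $545 − $447.50 = $97.50.
#2 ($1,400): deductible already satisfied, so owner's share is 50% × $1,400 = $700. Owner owes $700 (running OOP $1,147.50). Insurer: $1,400 − $700 = $700.
#3 ($1,303): deductible already satisfied, so owner's share is 50% × $1,303 = $651.50. Adding that to $1,147.50 gives $1,799, past the $1,500 cap; owner pays only $1,500 − $1,147.50 = $352.50. Insurer: $1,303 − $352.50 = $950.50.
#4 ($311): deductible met; 50% of $311 = $155.50. Adding that to $1,500 gives $1,655.50, past the $1,500 cap; owner pays only $1,500 − $1,500 = $0. Insurer: $311 − $0 = $311.
Insurer total: $97.50 + $700 + $950.50 + $311 = $2,059.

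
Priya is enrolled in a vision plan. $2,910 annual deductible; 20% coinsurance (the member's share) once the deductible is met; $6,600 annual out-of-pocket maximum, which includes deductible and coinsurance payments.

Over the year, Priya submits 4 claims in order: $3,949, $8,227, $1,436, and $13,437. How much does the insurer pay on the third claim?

#1 ($3,949): $2,910 finishes the deductible; $1,039 goes to coinsurance; coinsurance $1,039 × 20% = $207.80. Cost to member: $3,117.80. OOP to date $3,117.80. Plan pays $3,949 − $3,117.80 = $831.20.
#2 ($8,227): 20% coinsurance on $8,227 = $1,645.40. Member owes $1,645.40 (running OOP $4,763.20). Insurer: $8,227 − $1,645.40 = $6,581.60.
#3 ($1,436): deductible met; 20% of $1,436 = $287.20. Member pays $287.20; OOP now $5,050.40. Plan pays $1,436 − $287.20 = $1,148.80.

$1,148.80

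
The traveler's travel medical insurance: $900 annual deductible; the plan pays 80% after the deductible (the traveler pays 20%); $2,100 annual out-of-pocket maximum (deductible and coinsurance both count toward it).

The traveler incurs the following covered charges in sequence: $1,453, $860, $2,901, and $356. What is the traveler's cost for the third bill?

$580.20

Bill 1, $1,453: $900 to deductible, leaving $553; coinsurance $553 × 20% = $110.60. Traveler pays $1,010.60; OOP now $1,010.60.
Bill 2, $860: deductible met; 20% of $860 = $172. Cost to traveler: $172. OOP to date $1,182.60.
Bill 3, $2,901: deductible already satisfied, so traveler's share is 20% × $2,901 = $580.20. Cost to traveler: $580.20. OOP to date $1,762.80.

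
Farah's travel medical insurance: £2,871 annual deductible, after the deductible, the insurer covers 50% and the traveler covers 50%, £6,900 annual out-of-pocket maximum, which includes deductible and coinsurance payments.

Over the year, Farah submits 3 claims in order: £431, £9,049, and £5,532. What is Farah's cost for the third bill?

£724.50

Claim 1 — £431: fully absorbed by the deductible. Traveler owes £431 (running OOP £431).
Claim 2 — £9,049: deductible takes £2,440, £6,609 remains; traveler's 50% is £3,304.50. Traveler pays £5,744.50; OOP now £6,175.50.
Claim 3 — £5,532: deductible already satisfied, so traveler's share is 50% × £5,532 = £2,766. That would push OOP to £8,941.50, over the £6,900 cap, so traveler pays £6,900 − £6,175.50 = £724.50.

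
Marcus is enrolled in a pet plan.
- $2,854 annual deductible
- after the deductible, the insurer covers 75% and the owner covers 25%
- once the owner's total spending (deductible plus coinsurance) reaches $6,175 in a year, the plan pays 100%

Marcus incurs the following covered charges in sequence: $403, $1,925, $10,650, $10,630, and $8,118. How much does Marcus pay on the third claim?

$3,057

#1 ($403): all of it applies to the deductible. Owner owes $403 (running OOP $403).
#2 ($1,925): all of it applies to the deductible. Owner pays $1,925; OOP now $2,328.
#3 ($10,650): $526 finishes the deductible; $10,124 goes to coinsurance; coinsurance $10,124 × 25% = $2,531. Owner owes $3,057 (running OOP $5,385).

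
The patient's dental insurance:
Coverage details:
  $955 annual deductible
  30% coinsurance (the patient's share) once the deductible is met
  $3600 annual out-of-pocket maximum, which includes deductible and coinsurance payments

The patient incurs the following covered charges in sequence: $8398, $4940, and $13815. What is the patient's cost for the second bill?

Bill 1, $8398: deductible takes $955, $7443 remains; patient's 30% is $2232.90. Cost to patient: $3187.90. OOP to date $3187.90.
Bill 2, $4940: 30% coinsurance on $4940 = $1482. Adding that to $3187.90 gives $4669.90, past the $3600 cap; patient pays only $3600 − $3187.90 = $412.10.

$412.10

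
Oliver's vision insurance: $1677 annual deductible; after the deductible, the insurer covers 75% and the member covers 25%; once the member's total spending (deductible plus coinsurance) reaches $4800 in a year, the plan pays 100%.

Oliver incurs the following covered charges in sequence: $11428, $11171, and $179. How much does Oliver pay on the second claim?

$685.25

Claim 1 — $11428: $1677 finishes the deductible; $9751 goes to coinsurance; 25% of $9751 = $2437.75. Member owes $4114.75 (running OOP $4114.75).
Claim 2 — $11171: deductible met; 25% of $11171 = $2792.75. OOP would hit $6907.50 > $4800, so the cap limits the member to $4800 − $4114.75 = $685.25.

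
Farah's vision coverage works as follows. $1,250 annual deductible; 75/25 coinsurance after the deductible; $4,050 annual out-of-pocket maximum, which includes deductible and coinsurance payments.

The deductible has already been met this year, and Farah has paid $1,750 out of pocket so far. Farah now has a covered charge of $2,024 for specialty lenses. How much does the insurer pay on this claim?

The deductible is already satisfied, so the full bill goes to coinsurance.
25% of $2,024 = $506 falls to the member.
Year-to-date out-of-pocket becomes $1,750 + $506 = $2,256, still under the $4,050 maximum, so no cap applies.
Insurer pays the balance: $2,024 − $506 = $1,518.

$1,518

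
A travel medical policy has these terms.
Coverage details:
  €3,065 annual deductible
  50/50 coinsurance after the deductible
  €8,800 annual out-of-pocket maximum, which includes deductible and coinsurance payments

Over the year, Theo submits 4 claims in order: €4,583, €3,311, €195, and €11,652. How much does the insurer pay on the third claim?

#1 (€4,583): €3,065 finishes the deductible; €1,518 goes to coinsurance; traveler's 50% is €759. Traveler owes €3,824 (running OOP €3,824). Insurer: €4,583 − €3,824 = €759.
#2 (€3,311): deductible already satisfied, so traveler's share is 50% × €3,311 = €1,655.50. Cost to traveler: €1,655.50. OOP to date €5,479.50. Plan pays €3,311 − €1,655.50 = €1,655.50.
#3 (€195): deductible already satisfied, so traveler's share is 50% × €195 = €97.50. Traveler pays €97.50; OOP now €5,577. Insurer: €195 − €97.50 = €97.50.

€97.50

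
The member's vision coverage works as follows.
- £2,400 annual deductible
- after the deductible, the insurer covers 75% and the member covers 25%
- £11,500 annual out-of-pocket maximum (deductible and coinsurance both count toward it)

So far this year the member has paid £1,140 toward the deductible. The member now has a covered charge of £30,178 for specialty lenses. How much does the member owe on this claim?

£8,489.50

Deductible still to meet: £2,400 − £1,140 = £1,260.
After the £1,260 deductible portion, £30,178 − £1,260 = £28,918 is subject to coinsurance.
Coinsurance: £28,918 × 25% = £7,229.50.
Member responsibility before any cap: £1,260 + £7,229.50 = £8,489.50.
Total out-of-pocket so far would be £1,140 + £8,489.50 = £9,629.50, below the £11,500 cap — no reduction.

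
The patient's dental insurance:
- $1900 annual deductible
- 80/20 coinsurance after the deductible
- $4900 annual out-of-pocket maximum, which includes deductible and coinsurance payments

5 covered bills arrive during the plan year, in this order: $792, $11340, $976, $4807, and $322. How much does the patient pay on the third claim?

#1 ($792): fully absorbed by the deductible. Cost to patient: $792. OOP to date $792.
#2 ($11340): $1108 to deductible, leaving $10232; patient's 20% is $2046.40. Cost to patient: $3154.40. OOP to date $3946.40.
#3 ($976): deductible already satisfied, so patient's share is 20% × $976 = $195.20. Patient owes $195.20 (running OOP $4141.60).

$195.20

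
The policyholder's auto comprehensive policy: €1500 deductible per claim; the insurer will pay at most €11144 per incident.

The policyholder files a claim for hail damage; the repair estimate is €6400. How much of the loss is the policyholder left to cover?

Subtract the deductible: €6400 − €1500 = €4900.
That's under the €11144 cap, so the insurer reimburses the full €4900.
Out of pocket: €6400 − €4900 = €1500.

€1500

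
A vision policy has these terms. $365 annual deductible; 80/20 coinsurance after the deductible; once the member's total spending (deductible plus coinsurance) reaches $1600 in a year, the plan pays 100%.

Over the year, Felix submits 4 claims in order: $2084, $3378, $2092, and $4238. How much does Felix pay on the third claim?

Claim 1 — $2084: $365 finishes the deductible; $1719 goes to coinsurance; member's 20% is $343.80. Member owes $708.80 (running OOP $708.80).
Claim 2 — $3378: deductible met; 20% of $3378 = $675.60. Member pays $675.60; OOP now $1384.40.
Claim 3 — $2092: deductible met; 20% of $2092 = $418.40. OOP would hit $1802.80 > $1600, so the cap limits the member to $1600 − $1384.40 = $215.60.

$215.60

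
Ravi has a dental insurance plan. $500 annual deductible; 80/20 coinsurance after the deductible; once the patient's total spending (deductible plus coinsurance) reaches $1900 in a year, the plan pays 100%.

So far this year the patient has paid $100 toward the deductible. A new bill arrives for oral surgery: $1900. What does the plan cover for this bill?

$1200

$100 of the $500 deductible is already met, leaving $400.
After the $400 deductible portion, $1900 − $400 = $1500 is subject to coinsurance.
Coinsurance: $1500 × 20% = $300.
So the patient owes $400 + $300 = $700 before any cap.
Cumulative spending $100 + $700 = $800 stays under the $1900 maximum.
Insurer pays the balance: $1900 − $700 = $1200.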